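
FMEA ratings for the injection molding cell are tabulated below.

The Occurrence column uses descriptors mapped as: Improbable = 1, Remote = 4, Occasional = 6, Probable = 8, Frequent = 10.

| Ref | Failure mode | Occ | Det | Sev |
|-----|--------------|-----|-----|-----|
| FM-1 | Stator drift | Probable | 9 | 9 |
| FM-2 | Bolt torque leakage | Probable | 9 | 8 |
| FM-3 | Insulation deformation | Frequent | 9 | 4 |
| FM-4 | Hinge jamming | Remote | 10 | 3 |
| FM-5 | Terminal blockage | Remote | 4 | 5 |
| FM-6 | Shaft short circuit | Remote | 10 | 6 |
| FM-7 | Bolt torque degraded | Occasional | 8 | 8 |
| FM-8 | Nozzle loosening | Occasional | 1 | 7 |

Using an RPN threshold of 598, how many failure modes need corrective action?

RPN = Severity × Occurrence × Detection:
  FM-1: 9 × 8 × 9 = 648
  FM-2: 8 × 8 × 9 = 576
  FM-3: 4 × 10 × 9 = 360
  FM-4: 3 × 4 × 10 = 120
  FM-5: 5 × 4 × 4 = 80
  FM-6: 6 × 4 × 10 = 240
  FM-7: 8 × 6 × 8 = 384
  FM-8: 7 × 6 × 1 = 42
Modes with RPN ≥ 598: FM-1 (648) → 1.

1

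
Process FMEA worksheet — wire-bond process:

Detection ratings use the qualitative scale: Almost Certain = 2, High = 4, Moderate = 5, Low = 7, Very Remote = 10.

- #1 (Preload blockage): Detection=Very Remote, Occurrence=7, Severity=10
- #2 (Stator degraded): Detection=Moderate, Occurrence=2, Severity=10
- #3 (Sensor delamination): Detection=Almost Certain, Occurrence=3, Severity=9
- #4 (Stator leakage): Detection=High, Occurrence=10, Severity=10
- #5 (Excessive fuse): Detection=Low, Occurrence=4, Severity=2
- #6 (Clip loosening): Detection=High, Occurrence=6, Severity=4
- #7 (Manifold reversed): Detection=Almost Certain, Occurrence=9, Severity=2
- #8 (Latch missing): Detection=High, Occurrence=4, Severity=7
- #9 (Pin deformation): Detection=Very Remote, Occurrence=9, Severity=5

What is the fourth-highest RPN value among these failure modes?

RPN = Severity × Occurrence × Detection:
  #1: 10 × 7 × 10 = 700
  #2: 10 × 2 × 5 = 100
  #3: 9 × 3 × 2 = 54
  #4: 10 × 10 × 4 = 400
  #5: 2 × 4 × 7 = 56
  #6: 4 × 6 × 4 = 96
  #7: 2 × 9 × 2 = 36
  #8: 7 × 4 × 4 = 112
  #9: 5 × 9 × 10 = 450
Sorted descending: 700, 450, 400, 112, 100, 96, 56, 54, 36.
The fourth-highest RPN is 112 (#8).

112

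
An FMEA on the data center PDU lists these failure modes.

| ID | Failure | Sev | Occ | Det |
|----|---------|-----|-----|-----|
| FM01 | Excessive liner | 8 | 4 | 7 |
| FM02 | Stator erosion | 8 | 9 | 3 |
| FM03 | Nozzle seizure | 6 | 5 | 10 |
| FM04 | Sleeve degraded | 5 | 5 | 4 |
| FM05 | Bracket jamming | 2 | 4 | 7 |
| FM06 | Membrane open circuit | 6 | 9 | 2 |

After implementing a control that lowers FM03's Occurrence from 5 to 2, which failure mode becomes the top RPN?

RPN = Severity × Occurrence × Detection:
  FM01: 8 × 4 × 7 = 224
  FM02: 8 × 9 × 3 = 216
  FM03: 6 × 5 × 10 = 300
  FM04: 5 × 5 × 4 = 100
  FM05: 2 × 4 × 7 = 56
  FM06: 6 × 9 × 2 = 108
After action: FM03 → 6 × 2 × 10 = 120.
Revised RPNs: FM01=224, FM02=216, FM03=120, FM06=108, FM04=100, FM05=56.
Highest is now FM01 (224).

FM01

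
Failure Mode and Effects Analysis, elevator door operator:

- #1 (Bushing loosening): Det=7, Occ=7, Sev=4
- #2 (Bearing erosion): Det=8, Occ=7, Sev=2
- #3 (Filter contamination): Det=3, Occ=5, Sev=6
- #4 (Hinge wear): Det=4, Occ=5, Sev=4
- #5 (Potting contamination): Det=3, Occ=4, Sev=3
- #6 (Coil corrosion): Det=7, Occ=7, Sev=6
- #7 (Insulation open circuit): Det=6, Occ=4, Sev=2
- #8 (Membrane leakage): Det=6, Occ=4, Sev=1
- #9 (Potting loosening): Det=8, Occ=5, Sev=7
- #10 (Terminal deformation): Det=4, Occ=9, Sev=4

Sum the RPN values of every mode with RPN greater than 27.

1280

RPN = Severity × Occurrence × Detection:
  #1: 4 × 7 × 7 = 196
  #2: 2 × 7 × 8 = 112
  #3: 6 × 5 × 3 = 90
  #4: 4 × 5 × 4 = 80
  #5: 3 × 4 × 3 = 36
  #6: 6 × 7 × 7 = 294
  #7: 2 × 4 × 6 = 48
  #8: 1 × 4 × 6 = 24
  #9: 7 × 5 × 8 = 280
  #10: 4 × 9 × 4 = 144
RPN > 27: #1 (196), #2 (112), #3 (90), #4 (80), #5 (36), #6 (294), #7 (48), #9 (280), #10 (144).
Sum: 196 + 112 + 90 + 80 + 36 + 294 + 48 + 280 + 144 = 1280.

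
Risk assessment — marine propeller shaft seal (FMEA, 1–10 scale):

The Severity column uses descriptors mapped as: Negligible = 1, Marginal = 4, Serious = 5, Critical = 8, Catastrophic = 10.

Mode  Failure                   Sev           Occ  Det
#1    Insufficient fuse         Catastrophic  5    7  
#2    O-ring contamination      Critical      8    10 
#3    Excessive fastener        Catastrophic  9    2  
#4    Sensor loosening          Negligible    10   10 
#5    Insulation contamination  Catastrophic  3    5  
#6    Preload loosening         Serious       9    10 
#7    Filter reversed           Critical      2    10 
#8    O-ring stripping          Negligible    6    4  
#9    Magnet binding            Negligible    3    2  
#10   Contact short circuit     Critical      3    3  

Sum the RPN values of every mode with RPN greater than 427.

1090

RPN = Severity × Occurrence × Detection:
  #1: 10 × 5 × 7 = 350
  #2: 8 × 8 × 10 = 640
  #3: 10 × 9 × 2 = 180
  #4: 1 × 10 × 10 = 100
  #5: 10 × 3 × 5 = 150
  #6: 5 × 9 × 10 = 450
  #7: 8 × 2 × 10 = 160
  #8: 1 × 6 × 4 = 24
  #9: 1 × 3 × 2 = 6
  #10: 8 × 3 × 3 = 72
RPN > 427: #2 (640), #6 (450).
Sum: 640 + 450 = 1090.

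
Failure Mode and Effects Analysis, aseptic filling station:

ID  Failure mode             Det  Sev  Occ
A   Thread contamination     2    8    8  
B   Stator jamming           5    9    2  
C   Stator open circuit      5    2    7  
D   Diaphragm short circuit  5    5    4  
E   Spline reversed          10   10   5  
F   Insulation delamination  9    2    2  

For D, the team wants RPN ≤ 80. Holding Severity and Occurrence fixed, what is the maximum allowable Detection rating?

4

D: S=5, O=4, D=5 → current RPN = 100.
Fixed product = 20. Need 20 × D ≤ 80, so D ≤ 80/20 = 4.00.
Maximum integer Detection rating = 4 (gives RPN 80; D=5 would give 100 > 80).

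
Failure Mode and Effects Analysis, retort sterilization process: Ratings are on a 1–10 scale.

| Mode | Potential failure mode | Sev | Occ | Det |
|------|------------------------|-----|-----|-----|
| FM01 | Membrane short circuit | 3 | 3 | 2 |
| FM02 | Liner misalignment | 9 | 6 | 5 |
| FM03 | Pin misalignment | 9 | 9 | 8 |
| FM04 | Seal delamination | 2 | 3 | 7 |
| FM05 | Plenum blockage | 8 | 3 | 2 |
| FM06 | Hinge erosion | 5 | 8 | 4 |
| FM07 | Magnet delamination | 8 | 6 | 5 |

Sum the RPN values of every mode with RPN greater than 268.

RPN = Severity × Occurrence × Detection:
  FM01: 3 × 3 × 2 = 18
  FM02: 9 × 6 × 5 = 270
  FM03: 9 × 9 × 8 = 648
  FM04: 2 × 3 × 7 = 42
  FM05: 8 × 3 × 2 = 48
  FM06: 5 × 8 × 4 = 160
  FM07: 8 × 6 × 5 = 240
RPN > 268: FM02 (270), FM03 (648).
Sum: 270 + 648 = 918.

918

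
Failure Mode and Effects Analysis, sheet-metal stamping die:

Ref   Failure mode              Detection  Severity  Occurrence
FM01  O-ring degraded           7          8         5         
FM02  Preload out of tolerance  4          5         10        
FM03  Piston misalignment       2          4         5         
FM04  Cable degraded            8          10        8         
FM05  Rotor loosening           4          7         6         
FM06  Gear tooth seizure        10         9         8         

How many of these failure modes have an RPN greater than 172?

4

RPN = Severity × Occurrence × Detection:
  FM01: 8 × 5 × 7 = 280
  FM02: 5 × 10 × 4 = 200
  FM03: 4 × 5 × 2 = 40
  FM04: 10 × 8 × 8 = 640
  FM05: 7 × 6 × 4 = 168
  FM06: 9 × 8 × 10 = 720
Modes with RPN > 172: FM01 (280), FM02 (200), FM04 (640), FM06 (720) → 4.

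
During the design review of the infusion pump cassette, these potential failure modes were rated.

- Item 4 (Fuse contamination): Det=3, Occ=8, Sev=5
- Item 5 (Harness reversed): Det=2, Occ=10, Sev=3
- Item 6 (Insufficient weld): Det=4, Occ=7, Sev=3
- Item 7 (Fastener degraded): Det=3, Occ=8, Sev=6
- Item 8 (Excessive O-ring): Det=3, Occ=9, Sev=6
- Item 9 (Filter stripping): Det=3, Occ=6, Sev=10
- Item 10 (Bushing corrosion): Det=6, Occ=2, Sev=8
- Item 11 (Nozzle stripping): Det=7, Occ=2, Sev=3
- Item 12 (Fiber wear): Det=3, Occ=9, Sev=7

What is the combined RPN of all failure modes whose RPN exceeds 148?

RPN = Severity × Occurrence × Detection:
  Item 4: 5 × 8 × 3 = 120
  Item 5: 3 × 10 × 2 = 60
  Item 6: 3 × 7 × 4 = 84
  Item 7: 6 × 8 × 3 = 144
  Item 8: 6 × 9 × 3 = 162
  Item 9: 10 × 6 × 3 = 180
  Item 10: 8 × 2 × 6 = 96
  Item 11: 3 × 2 × 7 = 42
  Item 12: 7 × 9 × 3 = 189
RPN > 148: Item 8 (162), Item 9 (180), Item 12 (189).
Sum: 162 + 180 + 189 = 531.

531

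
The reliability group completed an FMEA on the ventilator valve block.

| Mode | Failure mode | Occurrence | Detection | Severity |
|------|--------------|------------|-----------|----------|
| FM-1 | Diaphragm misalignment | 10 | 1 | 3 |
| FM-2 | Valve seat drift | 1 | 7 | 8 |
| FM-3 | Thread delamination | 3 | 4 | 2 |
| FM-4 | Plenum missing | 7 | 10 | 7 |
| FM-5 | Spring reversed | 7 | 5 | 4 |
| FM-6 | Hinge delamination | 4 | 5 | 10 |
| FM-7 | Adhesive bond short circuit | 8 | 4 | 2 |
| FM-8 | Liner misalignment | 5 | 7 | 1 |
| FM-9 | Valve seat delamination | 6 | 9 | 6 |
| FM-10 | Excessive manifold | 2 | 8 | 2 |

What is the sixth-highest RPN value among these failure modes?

RPN = Severity × Occurrence × Detection:
  FM-1: 3 × 10 × 1 = 30
  FM-2: 8 × 1 × 7 = 56
  FM-3: 2 × 3 × 4 = 24
  FM-4: 7 × 7 × 10 = 490
  FM-5: 4 × 7 × 5 = 140
  FM-6: 10 × 4 × 5 = 200
  FM-7: 2 × 8 × 4 = 64
  FM-8: 1 × 5 × 7 = 35
  FM-9: 6 × 6 × 9 = 324
  FM-10: 2 × 2 × 8 = 32
Sorted descending: 490, 324, 200, 140, 64, 56, 35, 32, 30, 24.
The sixth-highest RPN is 56 (FM-2).

56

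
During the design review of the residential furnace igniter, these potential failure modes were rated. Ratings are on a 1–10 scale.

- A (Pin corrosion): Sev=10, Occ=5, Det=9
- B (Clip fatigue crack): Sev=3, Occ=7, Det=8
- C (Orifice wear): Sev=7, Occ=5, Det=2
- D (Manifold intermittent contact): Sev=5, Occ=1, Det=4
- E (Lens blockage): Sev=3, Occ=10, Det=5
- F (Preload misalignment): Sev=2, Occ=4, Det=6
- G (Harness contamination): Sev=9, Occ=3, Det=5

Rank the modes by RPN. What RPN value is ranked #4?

RPN = Severity × Occurrence × Detection:
  A: 10 × 5 × 9 = 450
  B: 3 × 7 × 8 = 168
  C: 7 × 5 × 2 = 70
  D: 5 × 1 × 4 = 20
  E: 3 × 10 × 5 = 150
  F: 2 × 4 × 6 = 48
  G: 9 × 3 × 5 = 135
Sorted descending: 450, 168, 150, 135, 70, 48, 20.
The fourth-highest RPN is 135 (G).

135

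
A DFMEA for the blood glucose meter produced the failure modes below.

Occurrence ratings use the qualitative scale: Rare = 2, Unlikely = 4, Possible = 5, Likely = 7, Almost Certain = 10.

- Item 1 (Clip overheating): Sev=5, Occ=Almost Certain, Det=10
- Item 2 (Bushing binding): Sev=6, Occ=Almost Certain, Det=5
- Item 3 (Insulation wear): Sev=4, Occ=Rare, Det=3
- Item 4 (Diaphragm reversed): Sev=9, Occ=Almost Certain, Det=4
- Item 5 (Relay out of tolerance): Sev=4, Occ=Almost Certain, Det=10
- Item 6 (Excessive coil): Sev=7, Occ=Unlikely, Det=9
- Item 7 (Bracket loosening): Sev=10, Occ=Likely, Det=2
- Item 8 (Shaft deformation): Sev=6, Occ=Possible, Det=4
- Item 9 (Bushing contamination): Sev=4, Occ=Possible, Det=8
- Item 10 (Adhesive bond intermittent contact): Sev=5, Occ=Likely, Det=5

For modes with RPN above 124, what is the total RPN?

RPN = Severity × Occurrence × Detection:
  Item 1: 5 × 10 × 10 = 500
  Item 2: 6 × 10 × 5 = 300
  Item 3: 4 × 2 × 3 = 24
  Item 4: 9 × 10 × 4 = 360
  Item 5: 4 × 10 × 10 = 400
  Item 6: 7 × 4 × 9 = 252
  Item 7: 10 × 7 × 2 = 140
  Item 8: 6 × 5 × 4 = 120
  Item 9: 4 × 5 × 8 = 160
  Item 10: 5 × 7 × 5 = 175
RPN > 124: Item 1 (500), Item 2 (300), Item 4 (360), Item 5 (400), Item 6 (252), Item 7 (140), Item 9 (160), Item 10 (175).
Sum: 500 + 300 + 360 + 400 + 252 + 140 + 160 + 175 = 2287.

2287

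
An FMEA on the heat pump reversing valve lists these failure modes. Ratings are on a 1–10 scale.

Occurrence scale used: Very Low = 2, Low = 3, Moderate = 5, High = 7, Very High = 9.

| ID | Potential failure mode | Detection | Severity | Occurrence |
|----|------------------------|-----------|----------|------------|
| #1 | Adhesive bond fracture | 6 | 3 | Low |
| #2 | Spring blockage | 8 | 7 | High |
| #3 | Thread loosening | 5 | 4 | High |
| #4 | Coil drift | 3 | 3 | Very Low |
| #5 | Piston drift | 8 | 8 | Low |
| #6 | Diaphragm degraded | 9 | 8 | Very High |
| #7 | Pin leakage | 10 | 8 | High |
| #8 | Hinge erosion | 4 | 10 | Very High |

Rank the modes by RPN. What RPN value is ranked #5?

RPN = Severity × Occurrence × Detection:
  #1: 3 × 3 × 6 = 54
  #2: 7 × 7 × 8 = 392
  #3: 4 × 7 × 5 = 140
  #4: 3 × 2 × 3 = 18
  #5: 8 × 3 × 8 = 192
  #6: 8 × 9 × 9 = 648
  #7: 8 × 7 × 10 = 560
  #8: 10 × 9 × 4 = 360
Sorted descending: 648, 560, 392, 360, 192, 140, 54, 18.
The fifth-highest RPN is 192 (#5).

192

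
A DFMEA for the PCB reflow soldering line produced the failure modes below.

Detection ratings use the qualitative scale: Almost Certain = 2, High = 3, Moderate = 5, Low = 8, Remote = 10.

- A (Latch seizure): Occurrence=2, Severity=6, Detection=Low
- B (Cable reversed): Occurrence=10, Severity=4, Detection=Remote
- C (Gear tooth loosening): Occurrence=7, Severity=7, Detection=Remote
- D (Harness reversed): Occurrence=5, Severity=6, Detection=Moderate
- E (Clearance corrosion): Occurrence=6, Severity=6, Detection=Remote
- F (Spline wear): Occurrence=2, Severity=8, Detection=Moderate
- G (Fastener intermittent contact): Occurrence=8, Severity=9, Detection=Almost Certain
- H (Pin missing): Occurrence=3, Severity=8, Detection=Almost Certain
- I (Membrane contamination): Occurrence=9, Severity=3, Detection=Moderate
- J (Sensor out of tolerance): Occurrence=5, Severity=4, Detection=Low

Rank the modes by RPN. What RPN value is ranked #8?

96

RPN = Severity × Occurrence × Detection:
  A: 6 × 2 × 8 = 96
  B: 4 × 10 × 10 = 400
  C: 7 × 7 × 10 = 490
  D: 6 × 5 × 5 = 150
  E: 6 × 6 × 10 = 360
  F: 8 × 2 × 5 = 80
  G: 9 × 8 × 2 = 144
  H: 8 × 3 × 2 = 48
  I: 3 × 9 × 5 = 135
  J: 4 × 5 × 8 = 160
Sorted descending: 490, 400, 360, 160, 150, 144, 135, 96, 80, 48.
The eighth-highest RPN is 96 (A).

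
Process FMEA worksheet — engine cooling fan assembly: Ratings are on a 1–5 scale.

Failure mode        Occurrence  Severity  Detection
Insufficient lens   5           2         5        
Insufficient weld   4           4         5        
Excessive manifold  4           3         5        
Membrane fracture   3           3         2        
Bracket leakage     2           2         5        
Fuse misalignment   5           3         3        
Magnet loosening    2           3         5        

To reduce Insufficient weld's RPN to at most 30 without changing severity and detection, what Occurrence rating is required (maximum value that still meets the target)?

1

Insufficient weld: S=4, O=4, D=5 → current RPN = 80.
Fixed product = 20. Need 20 × O ≤ 30, so O ≤ 30/20 = 1.50.
Maximum integer Occurrence rating = 1 (gives RPN 20; O=2 would give 40 > 30).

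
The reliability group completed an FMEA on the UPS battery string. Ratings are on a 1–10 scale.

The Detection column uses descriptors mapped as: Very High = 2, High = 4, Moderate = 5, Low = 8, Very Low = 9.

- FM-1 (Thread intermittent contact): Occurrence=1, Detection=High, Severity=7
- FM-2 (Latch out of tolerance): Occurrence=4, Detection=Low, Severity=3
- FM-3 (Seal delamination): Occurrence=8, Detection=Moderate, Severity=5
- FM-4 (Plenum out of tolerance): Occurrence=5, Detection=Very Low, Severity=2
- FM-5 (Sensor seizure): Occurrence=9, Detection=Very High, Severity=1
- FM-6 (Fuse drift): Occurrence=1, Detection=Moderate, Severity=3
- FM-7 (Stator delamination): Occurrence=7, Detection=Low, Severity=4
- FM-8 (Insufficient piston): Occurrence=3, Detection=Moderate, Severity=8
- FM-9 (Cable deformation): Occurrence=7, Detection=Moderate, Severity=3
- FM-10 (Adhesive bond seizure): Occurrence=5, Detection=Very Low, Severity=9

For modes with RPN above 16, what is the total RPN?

1286

RPN = Severity × Occurrence × Detection:
  FM-1: 7 × 1 × 4 = 28
  FM-2: 3 × 4 × 8 = 96
  FM-3: 5 × 8 × 5 = 200
  FM-4: 2 × 5 × 9 = 90
  FM-5: 1 × 9 × 2 = 18
  FM-6: 3 × 1 × 5 = 15
  FM-7: 4 × 7 × 8 = 224
  FM-8: 8 × 3 × 5 = 120
  FM-9: 3 × 7 × 5 = 105
  FM-10: 9 × 5 × 9 = 405
RPN > 16: FM-1 (28), FM-2 (96), FM-3 (200), FM-4 (90), FM-5 (18), FM-7 (224), FM-8 (120), FM-9 (105), FM-10 (405).
Sum: 28 + 96 + 200 + 90 + 18 + 224 + 120 + 105 + 405 = 1286.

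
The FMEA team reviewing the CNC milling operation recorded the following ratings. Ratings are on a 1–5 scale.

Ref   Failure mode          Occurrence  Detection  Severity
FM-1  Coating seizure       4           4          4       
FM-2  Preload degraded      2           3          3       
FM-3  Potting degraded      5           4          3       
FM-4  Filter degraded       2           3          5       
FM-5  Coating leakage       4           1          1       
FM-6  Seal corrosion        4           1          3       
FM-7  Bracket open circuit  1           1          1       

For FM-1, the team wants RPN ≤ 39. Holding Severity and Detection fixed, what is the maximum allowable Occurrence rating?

FM-1: S=4, O=4, D=4 → current RPN = 64.
Fixed product = 16. Need 16 × O ≤ 39, so O ≤ 39/16 = 2.44.
Maximum integer Occurrence rating = 2 (gives RPN 32; O=3 would give 48 > 39).

2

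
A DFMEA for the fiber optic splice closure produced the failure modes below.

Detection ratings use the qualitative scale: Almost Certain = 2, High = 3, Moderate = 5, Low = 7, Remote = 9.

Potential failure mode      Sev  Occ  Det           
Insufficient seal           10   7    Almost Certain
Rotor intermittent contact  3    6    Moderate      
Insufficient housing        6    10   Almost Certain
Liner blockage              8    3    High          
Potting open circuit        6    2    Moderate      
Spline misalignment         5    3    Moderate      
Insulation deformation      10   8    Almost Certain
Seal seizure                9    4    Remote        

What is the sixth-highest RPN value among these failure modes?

RPN = Severity × Occurrence × Detection:
  Insufficient seal: 10 × 7 × 2 = 140
  Rotor intermittent contact: 3 × 6 × 5 = 90
  Insufficient housing: 6 × 10 × 2 = 120
  Liner blockage: 8 × 3 × 3 = 72
  Potting open circuit: 6 × 2 × 5 = 60
  Spline misalignment: 5 × 3 × 5 = 75
  Insulation deformation: 10 × 8 × 2 = 160
  Seal seizure: 9 × 4 × 9 = 324
Sorted descending: 324, 160, 140, 120, 90, 75, 72, 60.
The sixth-highest RPN is 75 (Spline misalignment).

75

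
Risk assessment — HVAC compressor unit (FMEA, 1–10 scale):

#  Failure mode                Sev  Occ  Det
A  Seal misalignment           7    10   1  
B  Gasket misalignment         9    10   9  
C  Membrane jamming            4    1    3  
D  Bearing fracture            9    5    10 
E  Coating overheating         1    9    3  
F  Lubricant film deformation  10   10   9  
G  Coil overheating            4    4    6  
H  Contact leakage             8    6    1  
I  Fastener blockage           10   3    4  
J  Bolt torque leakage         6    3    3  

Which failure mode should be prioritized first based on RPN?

RPN = Severity × Occurrence × Detection:
  A: 7 × 10 × 1 = 70
  B: 9 × 10 × 9 = 810
  C: 4 × 1 × 3 = 12
  D: 9 × 5 × 10 = 450
  E: 1 × 9 × 3 = 27
  F: 10 × 10 × 9 = 900
  G: 4 × 4 × 6 = 96
  H: 8 × 6 × 1 = 48
  I: 10 × 3 × 4 = 120
  J: 6 × 3 × 3 = 54
Highest RPN is 900 → F.

F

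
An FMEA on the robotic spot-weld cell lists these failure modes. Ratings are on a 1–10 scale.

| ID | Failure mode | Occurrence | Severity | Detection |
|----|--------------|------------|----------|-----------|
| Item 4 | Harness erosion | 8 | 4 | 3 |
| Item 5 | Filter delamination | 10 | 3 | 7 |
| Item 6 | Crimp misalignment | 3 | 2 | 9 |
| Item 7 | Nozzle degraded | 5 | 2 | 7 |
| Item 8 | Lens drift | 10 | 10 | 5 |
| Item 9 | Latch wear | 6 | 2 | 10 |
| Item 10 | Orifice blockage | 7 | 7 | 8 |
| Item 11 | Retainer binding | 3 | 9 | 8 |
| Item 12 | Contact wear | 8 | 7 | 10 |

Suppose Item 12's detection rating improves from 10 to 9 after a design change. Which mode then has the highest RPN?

RPN = Severity × Occurrence × Detection:
  Item 4: 4 × 8 × 3 = 96
  Item 5: 3 × 10 × 7 = 210
  Item 6: 2 × 3 × 9 = 54
  Item 7: 2 × 5 × 7 = 70
  Item 8: 10 × 10 × 5 = 500
  Item 9: 2 × 6 × 10 = 120
  Item 10: 7 × 7 × 8 = 392
  Item 11: 9 × 3 × 8 = 216
  Item 12: 7 × 8 × 10 = 560
After action: Item 12 → 7 × 8 × 9 = 504.
Revised RPNs: Item 12=504, Item 8=500, Item 10=392, Item 11=216, Item 5=210, Item 9=120, Item 4=96, Item 7=70, Item 6=54.
Highest is now Item 12 (504).

Item 12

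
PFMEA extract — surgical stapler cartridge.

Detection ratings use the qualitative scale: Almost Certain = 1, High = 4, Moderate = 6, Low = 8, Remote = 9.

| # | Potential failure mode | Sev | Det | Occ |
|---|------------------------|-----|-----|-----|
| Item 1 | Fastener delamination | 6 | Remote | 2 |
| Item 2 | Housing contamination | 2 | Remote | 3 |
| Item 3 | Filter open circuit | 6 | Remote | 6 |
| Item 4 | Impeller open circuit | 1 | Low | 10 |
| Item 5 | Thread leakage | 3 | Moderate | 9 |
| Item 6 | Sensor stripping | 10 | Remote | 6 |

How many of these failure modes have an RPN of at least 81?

4

RPN = Severity × Occurrence × Detection:
  Item 1: 6 × 2 × 9 = 108
  Item 2: 2 × 3 × 9 = 54
  Item 3: 6 × 6 × 9 = 324
  Item 4: 1 × 10 × 8 = 80
  Item 5: 3 × 9 × 6 = 162
  Item 6: 10 × 6 × 9 = 540
Modes with RPN ≥ 81: Item 1 (108), Item 3 (324), Item 5 (162), Item 6 (540) → 4.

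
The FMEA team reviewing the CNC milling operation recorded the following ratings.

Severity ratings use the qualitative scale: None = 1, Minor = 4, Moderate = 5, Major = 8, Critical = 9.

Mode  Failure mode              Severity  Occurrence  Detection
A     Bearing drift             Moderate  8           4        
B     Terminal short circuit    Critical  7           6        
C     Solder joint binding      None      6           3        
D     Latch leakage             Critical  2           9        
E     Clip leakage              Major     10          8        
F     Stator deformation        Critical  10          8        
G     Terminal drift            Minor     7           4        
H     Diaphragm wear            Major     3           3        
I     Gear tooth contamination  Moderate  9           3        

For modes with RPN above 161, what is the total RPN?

1900

RPN = Severity × Occurrence × Detection:
  A: 5 × 8 × 4 = 160
  B: 9 × 7 × 6 = 378
  C: 1 × 6 × 3 = 18
  D: 9 × 2 × 9 = 162
  E: 8 × 10 × 8 = 640
  F: 9 × 10 × 8 = 720
  G: 4 × 7 × 4 = 112
  H: 8 × 3 × 3 = 72
  I: 5 × 9 × 3 = 135
RPN > 161: B (378), D (162), E (640), F (720).
Sum: 378 + 162 + 640 + 720 = 1900.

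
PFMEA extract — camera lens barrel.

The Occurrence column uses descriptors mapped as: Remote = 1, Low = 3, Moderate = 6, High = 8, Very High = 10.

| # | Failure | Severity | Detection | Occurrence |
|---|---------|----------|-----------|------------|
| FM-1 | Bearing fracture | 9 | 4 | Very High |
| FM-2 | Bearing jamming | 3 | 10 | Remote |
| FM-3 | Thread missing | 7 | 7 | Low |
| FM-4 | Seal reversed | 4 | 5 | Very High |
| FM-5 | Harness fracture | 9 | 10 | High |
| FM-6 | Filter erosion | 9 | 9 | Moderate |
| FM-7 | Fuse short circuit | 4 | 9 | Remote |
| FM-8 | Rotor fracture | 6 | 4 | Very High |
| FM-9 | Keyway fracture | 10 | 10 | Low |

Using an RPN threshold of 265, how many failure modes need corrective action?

4

RPN = Severity × Occurrence × Detection:
  FM-1: 9 × 10 × 4 = 360
  FM-2: 3 × 1 × 10 = 30
  FM-3: 7 × 3 × 7 = 147
  FM-4: 4 × 10 × 5 = 200
  FM-5: 9 × 8 × 10 = 720
  FM-6: 9 × 6 × 9 = 486
  FM-7: 4 × 1 × 9 = 36
  FM-8: 6 × 10 × 4 = 240
  FM-9: 10 × 3 × 10 = 300
Modes with RPN ≥ 265: FM-1 (360), FM-5 (720), FM-6 (486), FM-9 (300) → 4.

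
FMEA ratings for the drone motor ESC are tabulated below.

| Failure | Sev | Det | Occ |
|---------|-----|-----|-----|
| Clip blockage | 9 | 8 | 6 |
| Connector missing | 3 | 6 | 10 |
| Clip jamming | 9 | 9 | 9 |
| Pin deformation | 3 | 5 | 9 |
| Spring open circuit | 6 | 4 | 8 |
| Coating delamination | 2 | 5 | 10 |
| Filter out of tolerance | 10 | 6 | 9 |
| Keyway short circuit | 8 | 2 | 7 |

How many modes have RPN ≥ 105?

RPN = Severity × Occurrence × Detection:
  Clip blockage: 9 × 6 × 8 = 432
  Connector missing: 3 × 10 × 6 = 180
  Clip jamming: 9 × 9 × 9 = 729
  Pin deformation: 3 × 9 × 5 = 135
  Spring open circuit: 6 × 8 × 4 = 192
  Coating delamination: 2 × 10 × 5 = 100
  Filter out of tolerance: 10 × 9 × 6 = 540
  Keyway short circuit: 8 × 7 × 2 = 112
Modes with RPN ≥ 105: Clip blockage (432), Connector missing (180), Clip jamming (729), Pin deformation (135), Spring open circuit (192), Filter out of tolerance (540), Keyway short circuit (112) → 7.

7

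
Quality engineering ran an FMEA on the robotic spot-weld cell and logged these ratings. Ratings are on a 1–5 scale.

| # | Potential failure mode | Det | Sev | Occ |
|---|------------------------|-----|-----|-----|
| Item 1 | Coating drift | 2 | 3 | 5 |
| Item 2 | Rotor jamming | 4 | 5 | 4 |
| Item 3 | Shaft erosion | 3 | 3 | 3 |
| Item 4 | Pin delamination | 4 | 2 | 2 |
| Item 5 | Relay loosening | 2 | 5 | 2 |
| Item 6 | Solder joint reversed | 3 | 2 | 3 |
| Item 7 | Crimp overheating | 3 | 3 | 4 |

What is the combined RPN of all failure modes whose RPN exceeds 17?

RPN = Severity × Occurrence × Detection:
  Item 1: 3 × 5 × 2 = 30
  Item 2: 5 × 4 × 4 = 80
  Item 3: 3 × 3 × 3 = 27
  Item 4: 2 × 2 × 4 = 16
  Item 5: 5 × 2 × 2 = 20
  Item 6: 2 × 3 × 3 = 18
  Item 7: 3 × 4 × 3 = 36
RPN > 17: Item 1 (30), Item 2 (80), Item 3 (27), Item 5 (20), Item 6 (18), Item 7 (36).
Sum: 30 + 80 + 27 + 20 + 18 + 36 = 211.

211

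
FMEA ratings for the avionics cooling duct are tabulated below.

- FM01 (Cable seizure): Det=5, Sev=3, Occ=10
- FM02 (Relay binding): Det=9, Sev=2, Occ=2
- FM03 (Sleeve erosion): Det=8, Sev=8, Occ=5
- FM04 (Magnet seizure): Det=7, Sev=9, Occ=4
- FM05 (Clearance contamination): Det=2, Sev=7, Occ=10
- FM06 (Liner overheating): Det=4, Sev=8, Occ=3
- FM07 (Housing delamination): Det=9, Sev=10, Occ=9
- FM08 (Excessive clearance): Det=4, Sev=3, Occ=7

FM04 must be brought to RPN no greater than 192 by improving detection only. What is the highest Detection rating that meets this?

FM04: S=9, O=4, D=7 → current RPN = 252.
Fixed product = 36. Need 36 × D ≤ 192, so D ≤ 192/36 = 5.33.
Maximum integer Detection rating = 5 (gives RPN 180; D=6 would give 216 > 192).

5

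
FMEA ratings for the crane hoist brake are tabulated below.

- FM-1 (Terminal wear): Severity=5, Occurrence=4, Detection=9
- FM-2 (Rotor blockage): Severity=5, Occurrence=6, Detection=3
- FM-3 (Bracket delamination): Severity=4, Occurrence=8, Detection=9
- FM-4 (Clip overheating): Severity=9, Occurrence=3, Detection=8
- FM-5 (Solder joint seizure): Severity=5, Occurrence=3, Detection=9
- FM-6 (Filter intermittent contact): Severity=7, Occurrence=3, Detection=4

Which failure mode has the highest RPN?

RPN = Severity × Occurrence × Detection:
  FM-1: 5 × 4 × 9 = 180
  FM-2: 5 × 6 × 3 = 90
  FM-3: 4 × 8 × 9 = 288
  FM-4: 9 × 3 × 8 = 216
  FM-5: 5 × 3 × 9 = 135
  FM-6: 7 × 3 × 4 = 84
Highest RPN is 288 → FM-3.

FM-3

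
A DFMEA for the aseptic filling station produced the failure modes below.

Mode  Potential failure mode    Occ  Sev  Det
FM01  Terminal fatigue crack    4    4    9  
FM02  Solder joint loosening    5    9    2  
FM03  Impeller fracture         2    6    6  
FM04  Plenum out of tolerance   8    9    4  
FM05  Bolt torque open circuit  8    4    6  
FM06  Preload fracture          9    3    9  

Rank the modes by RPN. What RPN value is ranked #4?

144

RPN = Severity × Occurrence × Detection:
  FM01: 4 × 4 × 9 = 144
  FM02: 9 × 5 × 2 = 90
  FM03: 6 × 2 × 6 = 72
  FM04: 9 × 8 × 4 = 288
  FM05: 4 × 8 × 6 = 192
  FM06: 3 × 9 × 9 = 243
Sorted descending: 288, 243, 192, 144, 90, 72.
The fourth-highest RPN is 144 (FM01).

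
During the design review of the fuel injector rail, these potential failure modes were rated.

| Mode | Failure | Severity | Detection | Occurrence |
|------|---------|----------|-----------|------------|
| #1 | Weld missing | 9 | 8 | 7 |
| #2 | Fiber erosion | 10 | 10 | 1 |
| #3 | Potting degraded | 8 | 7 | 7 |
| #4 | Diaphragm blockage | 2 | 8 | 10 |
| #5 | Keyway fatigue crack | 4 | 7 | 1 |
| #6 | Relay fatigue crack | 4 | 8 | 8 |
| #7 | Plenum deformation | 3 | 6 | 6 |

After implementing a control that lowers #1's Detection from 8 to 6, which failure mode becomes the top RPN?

RPN = Severity × Occurrence × Detection:
  #1: 9 × 7 × 8 = 504
  #2: 10 × 1 × 10 = 100
  #3: 8 × 7 × 7 = 392
  #4: 2 × 10 × 8 = 160
  #5: 4 × 1 × 7 = 28
  #6: 4 × 8 × 8 = 256
  #7: 3 × 6 × 6 = 108
After action: #1 → 9 × 7 × 6 = 378.
Revised RPNs: #3=392, #1=378, #6=256, #4=160, #7=108, #2=100, #5=28.
Highest is now #3 (392).

#3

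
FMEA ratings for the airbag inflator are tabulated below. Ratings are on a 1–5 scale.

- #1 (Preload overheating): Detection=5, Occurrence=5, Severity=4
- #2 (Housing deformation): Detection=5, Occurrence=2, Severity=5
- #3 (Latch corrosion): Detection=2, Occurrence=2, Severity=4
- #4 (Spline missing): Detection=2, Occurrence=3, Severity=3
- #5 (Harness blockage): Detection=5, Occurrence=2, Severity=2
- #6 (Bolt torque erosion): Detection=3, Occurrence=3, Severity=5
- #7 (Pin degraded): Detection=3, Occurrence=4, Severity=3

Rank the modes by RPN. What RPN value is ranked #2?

50

RPN = Severity × Occurrence × Detection:
  #1: 4 × 5 × 5 = 100
  #2: 5 × 2 × 5 = 50
  #3: 4 × 2 × 2 = 16
  #4: 3 × 3 × 2 = 18
  #5: 2 × 2 × 5 = 20
  #6: 5 × 3 × 3 = 45
  #7: 3 × 4 × 3 = 36
Sorted descending: 100, 50, 45, 36, 20, 18, 16.
The second-highest RPN is 50 (#2).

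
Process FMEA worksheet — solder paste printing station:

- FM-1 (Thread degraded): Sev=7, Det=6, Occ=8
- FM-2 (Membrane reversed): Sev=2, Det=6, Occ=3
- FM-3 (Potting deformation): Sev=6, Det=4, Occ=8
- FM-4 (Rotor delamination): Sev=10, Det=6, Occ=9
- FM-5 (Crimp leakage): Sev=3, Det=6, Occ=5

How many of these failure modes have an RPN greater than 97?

RPN = Severity × Occurrence × Detection:
  FM-1: 7 × 8 × 6 = 336
  FM-2: 2 × 3 × 6 = 36
  FM-3: 6 × 8 × 4 = 192
  FM-4: 10 × 9 × 6 = 540
  FM-5: 3 × 5 × 6 = 90
Modes with RPN > 97: FM-1 (336), FM-3 (192), FM-4 (540) → 3.

3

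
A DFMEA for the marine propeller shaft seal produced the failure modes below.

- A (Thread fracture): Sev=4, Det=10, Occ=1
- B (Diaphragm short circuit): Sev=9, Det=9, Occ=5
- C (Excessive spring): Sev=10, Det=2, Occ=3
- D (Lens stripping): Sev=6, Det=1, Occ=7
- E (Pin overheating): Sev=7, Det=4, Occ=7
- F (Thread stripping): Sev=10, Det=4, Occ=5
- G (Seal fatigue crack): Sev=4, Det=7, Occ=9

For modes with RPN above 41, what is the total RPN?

RPN = Severity × Occurrence × Detection:
  A: 4 × 1 × 10 = 40
  B: 9 × 5 × 9 = 405
  C: 10 × 3 × 2 = 60
  D: 6 × 7 × 1 = 42
  E: 7 × 7 × 4 = 196
  F: 10 × 5 × 4 = 200
  G: 4 × 9 × 7 = 252
RPN > 41: B (405), C (60), D (42), E (196), F (200), G (252).
Sum: 405 + 60 + 42 + 196 + 200 + 252 = 1155.

1155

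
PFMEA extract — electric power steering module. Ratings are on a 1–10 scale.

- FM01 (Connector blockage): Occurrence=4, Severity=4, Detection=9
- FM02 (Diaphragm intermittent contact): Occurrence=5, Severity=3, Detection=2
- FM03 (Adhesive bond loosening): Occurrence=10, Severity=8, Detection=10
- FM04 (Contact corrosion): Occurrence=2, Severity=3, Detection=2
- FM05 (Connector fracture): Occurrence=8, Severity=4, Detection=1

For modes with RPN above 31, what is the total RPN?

RPN = Severity × Occurrence × Detection:
  FM01: 4 × 4 × 9 = 144
  FM02: 3 × 5 × 2 = 30
  FM03: 8 × 10 × 10 = 800
  FM04: 3 × 2 × 2 = 12
  FM05: 4 × 8 × 1 = 32
RPN > 31: FM01 (144), FM03 (800), FM05 (32).
Sum: 144 + 800 + 32 = 976.

976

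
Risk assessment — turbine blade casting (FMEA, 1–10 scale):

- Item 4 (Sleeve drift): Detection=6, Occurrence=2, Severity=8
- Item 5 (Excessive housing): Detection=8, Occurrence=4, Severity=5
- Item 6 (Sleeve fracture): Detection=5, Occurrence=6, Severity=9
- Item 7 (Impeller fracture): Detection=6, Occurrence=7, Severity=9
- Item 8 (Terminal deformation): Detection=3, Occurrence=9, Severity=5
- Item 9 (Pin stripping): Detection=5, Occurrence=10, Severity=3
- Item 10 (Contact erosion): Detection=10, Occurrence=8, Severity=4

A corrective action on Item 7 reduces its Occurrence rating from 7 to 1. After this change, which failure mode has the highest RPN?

Item 10

RPN = Severity × Occurrence × Detection:
  Item 4: 8 × 2 × 6 = 96
  Item 5: 5 × 4 × 8 = 160
  Item 6: 9 × 6 × 5 = 270
  Item 7: 9 × 7 × 6 = 378
  Item 8: 5 × 9 × 3 = 135
  Item 9: 3 × 10 × 5 = 150
  Item 10: 4 × 8 × 10 = 320
After action: Item 7 → 9 × 1 × 6 = 54.
Revised RPNs: Item 10=320, Item 6=270, Item 5=160, Item 9=150, Item 8=135, Item 4=96, Item 7=54.
Highest is now Item 10 (320).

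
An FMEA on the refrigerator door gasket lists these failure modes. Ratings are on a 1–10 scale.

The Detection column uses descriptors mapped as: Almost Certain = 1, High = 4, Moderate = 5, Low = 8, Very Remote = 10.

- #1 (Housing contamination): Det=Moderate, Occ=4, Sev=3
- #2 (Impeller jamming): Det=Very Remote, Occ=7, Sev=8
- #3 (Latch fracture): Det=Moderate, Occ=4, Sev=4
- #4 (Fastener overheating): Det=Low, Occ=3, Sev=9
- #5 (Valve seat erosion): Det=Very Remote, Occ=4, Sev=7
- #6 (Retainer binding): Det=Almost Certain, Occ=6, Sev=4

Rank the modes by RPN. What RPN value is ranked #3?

216

RPN = Severity × Occurrence × Detection:
  #1: 3 × 4 × 5 = 60
  #2: 8 × 7 × 10 = 560
  #3: 4 × 4 × 5 = 80
  #4: 9 × 3 × 8 = 216
  #5: 7 × 4 × 10 = 280
  #6: 4 × 6 × 1 = 24
Sorted descending: 560, 280, 216, 80, 60, 24.
The third-highest RPN is 216 (#4).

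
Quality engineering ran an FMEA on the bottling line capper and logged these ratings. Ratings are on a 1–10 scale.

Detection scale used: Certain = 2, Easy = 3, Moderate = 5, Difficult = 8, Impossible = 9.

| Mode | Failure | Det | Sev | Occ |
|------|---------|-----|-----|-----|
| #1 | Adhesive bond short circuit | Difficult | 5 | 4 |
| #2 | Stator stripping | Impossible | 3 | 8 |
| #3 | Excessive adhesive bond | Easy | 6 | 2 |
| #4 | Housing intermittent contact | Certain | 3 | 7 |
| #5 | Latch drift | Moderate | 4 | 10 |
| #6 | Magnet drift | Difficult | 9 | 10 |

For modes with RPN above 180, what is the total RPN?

1136

RPN = Severity × Occurrence × Detection:
  #1: 5 × 4 × 8 = 160
  #2: 3 × 8 × 9 = 216
  #3: 6 × 2 × 3 = 36
  #4: 3 × 7 × 2 = 42
  #5: 4 × 10 × 5 = 200
  #6: 9 × 10 × 8 = 720
RPN > 180: #2 (216), #5 (200), #6 (720).
Sum: 216 + 200 + 720 = 1136.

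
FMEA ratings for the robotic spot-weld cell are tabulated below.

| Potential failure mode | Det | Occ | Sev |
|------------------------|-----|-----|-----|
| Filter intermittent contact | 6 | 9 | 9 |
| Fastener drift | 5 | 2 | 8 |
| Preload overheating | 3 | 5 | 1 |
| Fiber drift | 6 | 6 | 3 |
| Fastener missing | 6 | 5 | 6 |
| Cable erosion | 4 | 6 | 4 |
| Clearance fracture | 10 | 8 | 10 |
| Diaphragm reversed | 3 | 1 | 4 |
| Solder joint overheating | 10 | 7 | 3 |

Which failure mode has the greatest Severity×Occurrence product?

Filter intermittent contact

Criticality = Severity × Occurrence:
  Filter intermittent contact: 9 × 9 = 81
  Fastener drift: 8 × 2 = 16
  Preload overheating: 1 × 5 = 5
  Fiber drift: 3 × 6 = 18
  Fastener missing: 6 × 5 = 30
  Cable erosion: 4 × 6 = 24
  Clearance fracture: 10 × 8 = 80
  Diaphragm reversed: 4 × 1 = 4
  Solder joint overheating: 3 × 7 = 21
Highest criticality is 81 → Filter intermittent contact.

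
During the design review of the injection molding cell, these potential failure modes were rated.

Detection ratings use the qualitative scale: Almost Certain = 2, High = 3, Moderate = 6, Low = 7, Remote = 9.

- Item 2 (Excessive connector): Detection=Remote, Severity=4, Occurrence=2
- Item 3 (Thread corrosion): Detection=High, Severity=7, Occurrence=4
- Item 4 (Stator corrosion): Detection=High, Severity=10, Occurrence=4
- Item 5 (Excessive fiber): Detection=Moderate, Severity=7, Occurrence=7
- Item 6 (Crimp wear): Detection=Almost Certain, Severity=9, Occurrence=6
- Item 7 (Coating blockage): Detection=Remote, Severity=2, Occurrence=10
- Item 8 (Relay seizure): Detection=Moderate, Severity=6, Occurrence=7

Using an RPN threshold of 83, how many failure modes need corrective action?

RPN = Severity × Occurrence × Detection:
  Item 2: 4 × 2 × 9 = 72
  Item 3: 7 × 4 × 3 = 84
  Item 4: 10 × 4 × 3 = 120
  Item 5: 7 × 7 × 6 = 294
  Item 6: 9 × 6 × 2 = 108
  Item 7: 2 × 10 × 9 = 180
  Item 8: 6 × 7 × 6 = 252
Modes with RPN ≥ 83: Item 3 (84), Item 4 (120), Item 5 (294), Item 6 (108), Item 7 (180), Item 8 (252) → 6.

6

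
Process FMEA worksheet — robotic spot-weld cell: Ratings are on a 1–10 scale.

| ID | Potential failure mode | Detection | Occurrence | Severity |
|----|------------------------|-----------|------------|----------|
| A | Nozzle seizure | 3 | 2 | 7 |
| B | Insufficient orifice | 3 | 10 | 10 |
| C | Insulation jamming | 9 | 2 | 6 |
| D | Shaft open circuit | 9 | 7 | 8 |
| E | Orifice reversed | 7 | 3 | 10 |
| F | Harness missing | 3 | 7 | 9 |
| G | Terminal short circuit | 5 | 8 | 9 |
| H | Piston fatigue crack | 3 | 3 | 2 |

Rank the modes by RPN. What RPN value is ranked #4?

210

RPN = Severity × Occurrence × Detection:
  A: 7 × 2 × 3 = 42
  B: 10 × 10 × 3 = 300
  C: 6 × 2 × 9 = 108
  D: 8 × 7 × 9 = 504
  E: 10 × 3 × 7 = 210
  F: 9 × 7 × 3 = 189
  G: 9 × 8 × 5 = 360
  H: 2 × 3 × 3 = 18
Sorted descending: 504, 360, 300, 210, 189, 108, 42, 18.
The fourth-highest RPN is 210 (E).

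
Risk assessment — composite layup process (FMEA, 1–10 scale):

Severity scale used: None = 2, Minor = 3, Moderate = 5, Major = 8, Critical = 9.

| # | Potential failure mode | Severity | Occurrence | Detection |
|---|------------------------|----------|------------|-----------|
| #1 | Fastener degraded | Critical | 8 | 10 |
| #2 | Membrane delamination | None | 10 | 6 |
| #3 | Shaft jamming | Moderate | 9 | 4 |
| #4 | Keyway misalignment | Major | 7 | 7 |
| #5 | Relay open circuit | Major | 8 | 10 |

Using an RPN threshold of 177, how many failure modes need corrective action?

RPN = Severity × Occurrence × Detection:
  #1: 9 × 8 × 10 = 720
  #2: 2 × 10 × 6 = 120
  #3: 5 × 9 × 4 = 180
  #4: 8 × 7 × 7 = 392
  #5: 8 × 8 × 10 = 640
Modes with RPN ≥ 177: #1 (720), #3 (180), #4 (392), #5 (640) → 4.

4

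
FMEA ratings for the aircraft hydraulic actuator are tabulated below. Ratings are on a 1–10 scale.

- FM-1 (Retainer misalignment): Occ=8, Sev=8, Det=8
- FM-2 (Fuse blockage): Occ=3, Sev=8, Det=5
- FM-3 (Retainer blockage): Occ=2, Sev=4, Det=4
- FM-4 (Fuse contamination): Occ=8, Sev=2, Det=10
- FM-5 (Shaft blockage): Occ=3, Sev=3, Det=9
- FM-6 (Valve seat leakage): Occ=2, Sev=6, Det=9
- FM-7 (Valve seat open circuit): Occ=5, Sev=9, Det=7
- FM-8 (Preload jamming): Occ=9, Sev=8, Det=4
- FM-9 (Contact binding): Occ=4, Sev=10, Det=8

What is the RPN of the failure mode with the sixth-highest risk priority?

120

RPN = Severity × Occurrence × Detection:
  FM-1: 8 × 8 × 8 = 512
  FM-2: 8 × 3 × 5 = 120
  FM-3: 4 × 2 × 4 = 32
  FM-4: 2 × 8 × 10 = 160
  FM-5: 3 × 3 × 9 = 81
  FM-6: 6 × 2 × 9 = 108
  FM-7: 9 × 5 × 7 = 315
  FM-8: 8 × 9 × 4 = 288
  FM-9: 10 × 4 × 8 = 320
Sorted descending: 512, 320, 315, 288, 160, 120, 108, 81, 32.
The sixth-highest RPN is 120 (FM-2).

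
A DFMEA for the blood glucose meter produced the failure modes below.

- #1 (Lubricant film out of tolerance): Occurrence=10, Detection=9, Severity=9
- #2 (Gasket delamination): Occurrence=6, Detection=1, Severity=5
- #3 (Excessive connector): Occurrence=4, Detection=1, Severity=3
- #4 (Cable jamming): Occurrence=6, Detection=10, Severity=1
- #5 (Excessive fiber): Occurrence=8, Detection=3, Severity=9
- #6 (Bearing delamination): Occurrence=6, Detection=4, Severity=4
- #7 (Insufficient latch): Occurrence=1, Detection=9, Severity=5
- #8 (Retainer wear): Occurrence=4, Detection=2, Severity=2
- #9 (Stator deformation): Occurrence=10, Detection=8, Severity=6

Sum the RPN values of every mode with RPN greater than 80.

RPN = Severity × Occurrence × Detection:
  #1: 9 × 10 × 9 = 810
  #2: 5 × 6 × 1 = 30
  #3: 3 × 4 × 1 = 12
  #4: 1 × 6 × 10 = 60
  #5: 9 × 8 × 3 = 216
  #6: 4 × 6 × 4 = 96
  #7: 5 × 1 × 9 = 45
  #8: 2 × 4 × 2 = 16
  #9: 6 × 10 × 8 = 480
RPN > 80: #1 (810), #5 (216), #6 (96), #9 (480).
Sum: 810 + 216 + 96 + 480 = 1602.

1602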